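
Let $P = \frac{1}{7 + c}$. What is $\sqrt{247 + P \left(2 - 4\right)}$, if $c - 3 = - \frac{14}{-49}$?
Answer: $\frac{\sqrt{8885}}{6} \approx 15.71$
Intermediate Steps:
$c = \frac{23}{7}$ ($c = 3 - \frac{14}{-49} = 3 - - \frac{2}{7} = 3 + \frac{2}{7} = \frac{23}{7} \approx 3.2857$)
$P = \frac{7}{72}$ ($P = \frac{1}{7 + \frac{23}{7}} = \frac{1}{\frac{72}{7}} = \frac{7}{72} \approx 0.097222$)
$\sqrt{247 + P \left(2 - 4\right)} = \sqrt{247 + \frac{7 \left(2 - 4\right)}{72}} = \sqrt{247 + \frac{7}{72} \left(-2\right)} = \sqrt{247 - \frac{7}{36}} = \sqrt{\frac{8885}{36}} = \frac{\sqrt{8885}}{6}$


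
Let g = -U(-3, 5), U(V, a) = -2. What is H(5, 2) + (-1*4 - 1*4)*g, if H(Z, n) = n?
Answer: -14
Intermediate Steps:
g = 2 (g = -1*(-2) = 2)
H(5, 2) + (-1*4 - 1*4)*g = 2 + (-1*4 - 1*4)*2 = 2 + (-4 - 4)*2 = 2 - 8*2 = 2 - 16 = -14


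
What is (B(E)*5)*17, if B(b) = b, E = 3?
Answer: 255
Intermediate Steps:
(B(E)*5)*17 = (3*5)*17 = 15*17 = 255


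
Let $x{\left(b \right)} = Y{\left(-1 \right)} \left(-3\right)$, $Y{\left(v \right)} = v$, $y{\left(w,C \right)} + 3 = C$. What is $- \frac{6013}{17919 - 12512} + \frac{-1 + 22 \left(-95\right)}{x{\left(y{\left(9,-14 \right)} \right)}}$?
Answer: $- \frac{3774692}{5407} \approx -698.11$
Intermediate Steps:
$y{\left(w,C \right)} = -3 + C$
$x{\left(b \right)} = 3$ ($x{\left(b \right)} = \left(-1\right) \left(-3\right) = 3$)
$- \frac{6013}{17919 - 12512} + \frac{-1 + 22 \left(-95\right)}{x{\left(y{\left(9,-14 \right)} \right)}} = - \frac{6013}{17919 - 12512} + \frac{-1 + 22 \left(-95\right)}{3} = - \frac{6013}{5407} + \left(-1 - 2090\right) \frac{1}{3} = \left(-6013\right) \frac{1}{5407} - 697 = - \frac{6013}{5407} - 697 = - \frac{3774692}{5407}$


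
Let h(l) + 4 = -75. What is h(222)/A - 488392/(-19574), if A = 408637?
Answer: 99786747679/3999330319 ≈ 24.951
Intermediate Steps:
h(l) = -79 (h(l) = -4 - 75 = -79)
h(222)/A - 488392/(-19574) = -79/408637 - 488392/(-19574) = -79*1/408637 - 488392*(-1/19574) = -79/408637 + 244196/9787 = 99786747679/3999330319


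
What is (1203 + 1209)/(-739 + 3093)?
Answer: 1206/1177 ≈ 1.0246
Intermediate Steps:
(1203 + 1209)/(-739 + 3093) = 2412/2354 = 2412*(1/2354) = 1206/1177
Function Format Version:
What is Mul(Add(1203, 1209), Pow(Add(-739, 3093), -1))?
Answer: Rational(1206, 1177) ≈ 1.0246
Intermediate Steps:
Mul(Add(1203, 1209), Pow(Add(-739, 3093), -1)) = Mul(2412, Pow(2354, -1)) = Mul(2412, Rational(1, 2354)) = Rational(1206, 1177)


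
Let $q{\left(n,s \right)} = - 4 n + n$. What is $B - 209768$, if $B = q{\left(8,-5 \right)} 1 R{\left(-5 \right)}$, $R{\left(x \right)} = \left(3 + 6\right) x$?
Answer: $-208688$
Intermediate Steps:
$R{\left(x \right)} = 9 x$
$q{\left(n,s \right)} = - 3 n$
$B = 1080$ ($B = \left(-3\right) 8 \cdot 1 \cdot 9 \left(-5\right) = \left(-24\right) 1 \left(-45\right) = \left(-24\right) \left(-45\right) = 1080$)
$B - 209768 = 1080 - 209768 = -208688$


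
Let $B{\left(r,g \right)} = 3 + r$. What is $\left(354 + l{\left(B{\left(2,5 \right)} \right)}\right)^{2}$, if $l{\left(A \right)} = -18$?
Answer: $112896$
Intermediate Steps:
$\left(354 + l{\left(B{\left(2,5 \right)} \right)}\right)^{2} = \left(354 - 18\right)^{2} = 336^{2} = 112896$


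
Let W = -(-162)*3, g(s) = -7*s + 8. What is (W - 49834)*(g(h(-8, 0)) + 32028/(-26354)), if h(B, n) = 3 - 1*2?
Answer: 140000276/13177 ≈ 10625.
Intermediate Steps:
h(B, n) = 1 (h(B, n) = 3 - 2 = 1)
g(s) = 8 - 7*s
W = 486 (W = -27*(-18) = 486)
(W - 49834)*(g(h(-8, 0)) + 32028/(-26354)) = (486 - 49834)*((8 - 7*1) + 32028/(-26354)) = -49348*((8 - 7) + 32028*(-1/26354)) = -49348*(1 - 16014/13177) = -49348*(-2837/13177) = 140000276/13177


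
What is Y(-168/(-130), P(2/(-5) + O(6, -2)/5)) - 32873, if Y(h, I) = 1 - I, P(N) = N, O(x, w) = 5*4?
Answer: -164378/5 ≈ -32876.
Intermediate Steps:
O(x, w) = 20
Y(-168/(-130), P(2/(-5) + O(6, -2)/5)) - 32873 = (1 - (2/(-5) + 20/5)) - 32873 = (1 - (2*(-⅕) + 20*(⅕))) - 32873 = (1 - (-⅖ + 4)) - 32873 = (1 - 1*18/5) - 32873 = (1 - 18/5) - 32873 = -13/5 - 32873 = -164378/5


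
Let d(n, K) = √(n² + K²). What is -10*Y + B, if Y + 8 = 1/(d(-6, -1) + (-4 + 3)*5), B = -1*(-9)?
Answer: 509/6 - 5*√37/6 ≈ 79.764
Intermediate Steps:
B = 9
d(n, K) = √(K² + n²)
Y = -8 + 1/(-5 + √37) (Y = -8 + 1/(√((-1)² + (-6)²) + (-4 + 3)*5) = -8 + 1/(√(1 + 36) - 1*5) = -8 + 1/(√37 - 5) = -8 + 1/(-5 + √37) ≈ -7.0764)
-10*Y + B = -10*(-91/12 + √37/12) + 9 = (455/6 - 5*√37/6) + 9 = 509/6 - 5*√37/6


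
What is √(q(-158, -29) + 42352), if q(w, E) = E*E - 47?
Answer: 3*√4794 ≈ 207.72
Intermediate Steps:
q(w, E) = -47 + E² (q(w, E) = E² - 47 = -47 + E²)
√(q(-158, -29) + 42352) = √((-47 + (-29)²) + 42352) = √((-47 + 841) + 42352) = √(794 + 42352) = √43146 = 3*√4794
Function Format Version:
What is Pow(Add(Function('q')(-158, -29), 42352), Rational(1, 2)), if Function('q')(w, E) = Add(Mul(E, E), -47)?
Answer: Mul(3, Pow(4794, Rational(1, 2))) ≈ 207.72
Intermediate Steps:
Function('q')(w, E) = Add(-47, Pow(E, 2)) (Function('q')(w, E) = Add(Pow(E, 2), -47) = Add(-47, Pow(E, 2)))
Pow(Add(Function('q')(-158, -29), 42352), Rational(1, 2)) = Pow(Add(Add(-47, Pow(-29, 2)), 42352), Rational(1, 2)) = Pow(Add(Add(-47, 841), 42352), Rational(1, 2)) = Pow(Add(794, 42352), Rational(1, 2)) = Pow(43146, Rational(1, 2)) = Mul(3, Pow(4794, Rational(1, 2)))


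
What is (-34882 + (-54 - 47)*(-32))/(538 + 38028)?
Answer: -15825/19283 ≈ -0.82067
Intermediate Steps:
(-34882 + (-54 - 47)*(-32))/(538 + 38028) = (-34882 - 101*(-32))/38566 = (-34882 + 3232)*(1/38566) = -31650*1/38566 = -15825/19283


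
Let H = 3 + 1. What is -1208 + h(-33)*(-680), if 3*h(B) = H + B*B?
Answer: -746864/3 ≈ -2.4895e+5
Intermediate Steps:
H = 4
h(B) = 4/3 + B²/3 (h(B) = (4 + B*B)/3 = (4 + B²)/3 = 4/3 + B²/3)
-1208 + h(-33)*(-680) = -1208 + (4/3 + (⅓)*(-33)²)*(-680) = -1208 + (4/3 + (⅓)*1089)*(-680) = -1208 + (4/3 + 363)*(-680) = -1208 + (1093/3)*(-680) = -1208 - 743240/3 = -746864/3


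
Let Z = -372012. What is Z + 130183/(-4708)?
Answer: -1751562679/4708 ≈ -3.7204e+5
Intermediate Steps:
Z + 130183/(-4708) = -372012 + 130183/(-4708) = -372012 + 130183*(-1/4708) = -372012 - 130183/4708 = -1751562679/4708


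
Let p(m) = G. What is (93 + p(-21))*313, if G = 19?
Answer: 35056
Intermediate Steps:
p(m) = 19
(93 + p(-21))*313 = (93 + 19)*313 = 112*313 = 35056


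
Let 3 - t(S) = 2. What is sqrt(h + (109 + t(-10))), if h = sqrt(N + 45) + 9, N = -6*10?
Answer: sqrt(119 + I*sqrt(15)) ≈ 10.91 + 0.1775*I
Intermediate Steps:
t(S) = 1 (t(S) = 3 - 1*2 = 3 - 2 = 1)
N = -60
h = 9 + I*sqrt(15) (h = sqrt(-60 + 45) + 9 = sqrt(-15) + 9 = I*sqrt(15) + 9 = 9 + I*sqrt(15) ≈ 9.0 + 3.873*I)
sqrt(h + (109 + t(-10))) = sqrt((9 + I*sqrt(15)) + (109 + 1)) = sqrt((9 + I*sqrt(15)) + 110) = sqrt(119 + I*sqrt(15))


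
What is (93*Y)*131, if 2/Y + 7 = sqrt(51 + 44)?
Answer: 85281/23 + 12183*sqrt(95)/23 ≈ 8870.7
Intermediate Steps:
Y = 2/(-7 + sqrt(95)) (Y = 2/(-7 + sqrt(51 + 44)) = 2/(-7 + sqrt(95)) ≈ 0.72812)
(93*Y)*131 = (93*(7/23 + sqrt(95)/23))*131 = (651/23 + 93*sqrt(95)/23)*131 = 85281/23 + 12183*sqrt(95)/23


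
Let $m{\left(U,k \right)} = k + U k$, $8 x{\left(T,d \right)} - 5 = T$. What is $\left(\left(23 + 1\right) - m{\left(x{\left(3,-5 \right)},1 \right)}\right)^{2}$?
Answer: $484$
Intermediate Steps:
$x{\left(T,d \right)} = \frac{5}{8} + \frac{T}{8}$
$\left(\left(23 + 1\right) - m{\left(x{\left(3,-5 \right)},1 \right)}\right)^{2} = \left(\left(23 + 1\right) - 1 \left(1 + \left(\frac{5}{8} + \frac{1}{8} \cdot 3\right)\right)\right)^{2} = \left(24 - 1 \left(1 + \left(\frac{5}{8} + \frac{3}{8}\right)\right)\right)^{2} = \left(24 - 1 \left(1 + 1\right)\right)^{2} = \left(24 - 1 \cdot 2\right)^{2} = \left(24 - 2\right)^{2} = 22^{2} = 484$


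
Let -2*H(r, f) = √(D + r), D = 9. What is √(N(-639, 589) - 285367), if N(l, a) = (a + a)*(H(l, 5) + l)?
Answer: √(-1038109 - 1767*I*√70) ≈ 7.255 - 1018.9*I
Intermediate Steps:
H(r, f) = -√(9 + r)/2
N(l, a) = 2*a*(l - √(9 + l)/2) (N(l, a) = (a + a)*(-√(9 + l)/2 + l) = (2*a)*(l - √(9 + l)/2) = 2*a*(l - √(9 + l)/2))
√(N(-639, 589) - 285367) = √(589*(-√(9 - 639) + 2*(-639)) - 285367) = √(589*(-√(-630) - 1278) - 285367) = √(589*(-3*I*√70 - 1278) - 285367) = √(589*(-1278 - 3*I*√70) - 285367) = √((-752742 - 1767*I*√70) - 285367) = √(-1038109 - 1767*I*√70)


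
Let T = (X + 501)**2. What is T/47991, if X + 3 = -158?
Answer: 6800/2823 ≈ 2.4088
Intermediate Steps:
X = -161 (X = -3 - 158 = -161)
T = 115600 (T = (-161 + 501)**2 = 340**2 = 115600)
T/47991 = 115600/47991 = 115600*(1/47991) = 6800/2823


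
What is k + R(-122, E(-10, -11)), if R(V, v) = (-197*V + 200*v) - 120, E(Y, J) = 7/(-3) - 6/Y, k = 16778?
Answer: 121036/3 ≈ 40345.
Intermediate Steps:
E(Y, J) = -7/3 - 6/Y (E(Y, J) = 7*(-⅓) - 6/Y = -7/3 - 6/Y)
R(V, v) = -120 - 197*V + 200*v
k + R(-122, E(-10, -11)) = 16778 + (-120 - 197*(-122) + 200*(-7/3 - 6/(-10))) = 16778 + (-120 + 24034 + 200*(-7/3 - 6*(-⅒))) = 16778 + (-120 + 24034 + 200*(-7/3 + ⅗)) = 16778 + (-120 + 24034 + 200*(-26/15)) = 16778 + (-120 + 24034 - 1040/3) = 16778 + 70702/3 = 121036/3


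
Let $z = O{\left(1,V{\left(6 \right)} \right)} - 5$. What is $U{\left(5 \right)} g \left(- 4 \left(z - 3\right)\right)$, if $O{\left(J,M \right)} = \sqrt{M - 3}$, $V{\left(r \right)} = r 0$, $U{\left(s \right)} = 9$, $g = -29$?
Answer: $-8352 + 1044 i \sqrt{3} \approx -8352.0 + 1808.3 i$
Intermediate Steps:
$V{\left(r \right)} = 0$
$O{\left(J,M \right)} = \sqrt{-3 + M}$
$z = -5 + i \sqrt{3}$ ($z = \sqrt{-3 + 0} - 5 = \sqrt{-3} - 5 = i \sqrt{3} - 5 = -5 + i \sqrt{3} \approx -5.0 + 1.732 i$)
$U{\left(5 \right)} g \left(- 4 \left(z - 3\right)\right) = 9 \left(-29\right) \left(- 4 \left(\left(-5 + i \sqrt{3}\right) - 3\right)\right) = - 261 \left(- 4 \left(-8 + i \sqrt{3}\right)\right) = - 261 \left(32 - 4 i \sqrt{3}\right) = -8352 + 1044 i \sqrt{3}$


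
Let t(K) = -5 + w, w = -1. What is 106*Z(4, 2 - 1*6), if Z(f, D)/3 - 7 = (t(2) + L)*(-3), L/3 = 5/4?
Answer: 8745/2 ≈ 4372.5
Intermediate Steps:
L = 15/4 (L = 3*(5/4) = 15/4 ≈ 3.7500)
t(K) = -6 (t(K) = -5 - 1 = -6)
Z(f, D) = 165/4 (Z(f, D) = 21 + 3*((-6 + 15/4)*(-3)) = 21 + 3*(-9/4*(-3)) = 21 + 3*(27/4) = 21 + 81/4 = 165/4)
106*Z(4, 2 - 1*6) = 106*(165/4) = 8745/2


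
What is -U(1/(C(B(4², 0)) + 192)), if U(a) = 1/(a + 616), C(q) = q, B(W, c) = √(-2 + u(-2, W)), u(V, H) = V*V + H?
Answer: -22697328/13981672321 - 3*√2/13981672321 ≈ -0.0016234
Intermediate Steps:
u(V, H) = H + V² (u(V, H) = V² + H = H + V²)
B(W, c) = √(2 + W) (B(W, c) = √(-2 + (W + (-2)²)) = √(-2 + (W + 4)) = √(-2 + (4 + W)) = √(2 + W))
U(a) = 1/(616 + a)
-U(1/(C(B(4², 0)) + 192)) = -1/(616 + 1/(√(2 + 4²) + 192)) = -1/(616 + 1/(√(2 + 16) + 192)) = -1/(616 + 1/(√18 + 192)) = -1/(616 + 1/(3*√2 + 192)) = -1/(616 + 1/(192 + 3*√2))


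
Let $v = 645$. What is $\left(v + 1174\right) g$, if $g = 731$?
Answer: $1329689$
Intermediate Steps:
$\left(v + 1174\right) g = \left(645 + 1174\right) 731 = 1819 \cdot 731 = 1329689$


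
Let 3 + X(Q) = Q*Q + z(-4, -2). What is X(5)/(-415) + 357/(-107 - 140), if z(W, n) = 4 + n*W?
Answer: -156553/102505 ≈ -1.5273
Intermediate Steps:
z(W, n) = 4 + W*n
X(Q) = 9 + Q**2 (X(Q) = -3 + (Q*Q + (4 - 4*(-2))) = -3 + (Q**2 + (4 + 8)) = -3 + (Q**2 + 12) = -3 + (12 + Q**2) = 9 + Q**2)
X(5)/(-415) + 357/(-107 - 140) = (9 + 5**2)/(-415) + 357/(-107 - 140) = (9 + 25)*(-1/415) + 357/(-247) = 34*(-1/415) + 357*(-1/247) = -34/415 - 357/247 = -156553/102505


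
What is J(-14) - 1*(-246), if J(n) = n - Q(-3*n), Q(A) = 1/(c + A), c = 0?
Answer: 9743/42 ≈ 231.98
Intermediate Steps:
Q(A) = 1/A (Q(A) = 1/(0 + A) = 1/A)
J(n) = n + 1/(3*n) (J(n) = n - 1/((-3*n)) = n - (-1)/(3*n) = n + 1/(3*n))
J(-14) - 1*(-246) = (-14 + (⅓)/(-14)) - 1*(-246) = (-14 + (⅓)*(-1/14)) + 246 = (-14 - 1/42) + 246 = -589/42 + 246 = 9743/42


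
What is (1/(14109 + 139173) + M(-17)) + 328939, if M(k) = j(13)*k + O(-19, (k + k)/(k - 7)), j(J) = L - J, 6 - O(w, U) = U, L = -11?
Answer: 100967338795/306564 ≈ 3.2935e+5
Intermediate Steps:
O(w, U) = 6 - U
j(J) = -11 - J
M(k) = 6 - 24*k - 2*k/(-7 + k) (M(k) = (-11 - 1*13)*k + (6 - (k + k)/(k - 7)) = (-11 - 13)*k + (6 - 2*k/(-7 + k)) = -24*k + (6 - 2*k/(-7 + k)) = 6 - 24*k - 2*k/(-7 + k))
(1/(14109 + 139173) + M(-17)) + 328939 = (1/(14109 + 139173) + 2*(-21 - 12*(-17)**2 + 86*(-17))/(-7 - 17)) + 328939 = (1/153282 + 2*(-21 - 12*289 - 1462)/(-24)) + 328939 = (1/153282 + 2*(-1/24)*(-21 - 3468 - 1462)) + 328939 = (1/153282 + 2*(-1/24)*(-4951)) + 328939 = (1/153282 + 4951/12) + 328939 = 126483199/306564 + 328939 = 100967338795/306564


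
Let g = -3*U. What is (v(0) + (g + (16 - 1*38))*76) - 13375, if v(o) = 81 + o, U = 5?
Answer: -16106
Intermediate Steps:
g = -15 (g = -3*5 = -15)
(v(0) + (g + (16 - 1*38))*76) - 13375 = ((81 + 0) + (-15 + (16 - 1*38))*76) - 13375 = (81 + (-15 + (16 - 38))*76) - 13375 = (81 + (-15 - 22)*76) - 13375 = (81 - 37*76) - 13375 = (81 - 2812) - 13375 = -2731 - 13375 = -16106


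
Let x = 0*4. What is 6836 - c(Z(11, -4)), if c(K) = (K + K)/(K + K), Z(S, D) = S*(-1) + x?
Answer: 6835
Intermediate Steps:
x = 0
Z(S, D) = -S (Z(S, D) = S*(-1) + 0 = -S + 0 = -S)
c(K) = 1 (c(K) = (2*K)/((2*K)) = (2*K)*(1/(2*K)) = 1)
6836 - c(Z(11, -4)) = 6836 - 1*1 = 6836 - 1 = 6835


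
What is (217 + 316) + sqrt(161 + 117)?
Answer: 533 + sqrt(278) ≈ 549.67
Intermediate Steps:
(217 + 316) + sqrt(161 + 117) = 533 + sqrt(278)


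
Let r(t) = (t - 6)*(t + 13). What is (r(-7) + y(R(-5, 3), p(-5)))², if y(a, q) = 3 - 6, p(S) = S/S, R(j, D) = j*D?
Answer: 6561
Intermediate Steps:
R(j, D) = D*j
p(S) = 1
y(a, q) = -3
r(t) = (-6 + t)*(13 + t)
(r(-7) + y(R(-5, 3), p(-5)))² = ((-78 + (-7)² + 7*(-7)) - 3)² = ((-78 + 49 - 49) - 3)² = (-78 - 3)² = (-81)² = 6561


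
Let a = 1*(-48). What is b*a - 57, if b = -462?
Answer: 22119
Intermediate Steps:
a = -48
b*a - 57 = -462*(-48) - 57 = 22176 - 57 = 22119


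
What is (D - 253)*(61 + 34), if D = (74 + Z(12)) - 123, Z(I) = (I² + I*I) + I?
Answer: -190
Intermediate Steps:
Z(I) = I + 2*I² (Z(I) = (I² + I²) + I = 2*I² + I = I + 2*I²)
D = 251 (D = (74 + 12*(1 + 2*12)) - 123 = (74 + 12*(1 + 24)) - 123 = (74 + 12*25) - 123 = (74 + 300) - 123 = 374 - 123 = 251)
(D - 253)*(61 + 34) = (251 - 253)*(61 + 34) = -2*95 = -190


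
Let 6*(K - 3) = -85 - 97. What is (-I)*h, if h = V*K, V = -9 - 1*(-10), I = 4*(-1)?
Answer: -328/3 ≈ -109.33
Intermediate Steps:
K = -82/3 (K = 3 + (-85 - 97)/6 = 3 + (⅙)*(-182) = 3 - 91/3 = -82/3 ≈ -27.333)
I = -4
V = 1 (V = -9 + 10 = 1)
h = -82/3 (h = 1*(-82/3) = -82/3 ≈ -27.333)
(-I)*h = -1*(-4)*(-82/3) = 4*(-82/3) = -328/3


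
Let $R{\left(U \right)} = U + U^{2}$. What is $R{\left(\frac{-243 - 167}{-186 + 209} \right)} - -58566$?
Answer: $\frac{31140084}{529} \approx 58866.0$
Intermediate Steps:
$R{\left(\frac{-243 - 167}{-186 + 209} \right)} - -58566 = \frac{-243 - 167}{-186 + 209} \left(1 + \frac{-243 - 167}{-186 + 209}\right) - -58566 = - \frac{410}{23} \left(1 - \frac{410}{23}\right) + 58566 = \left(-410\right) \frac{1}{23} \left(1 - \frac{410}{23}\right) + 58566 = - \frac{410 \left(1 - \frac{410}{23}\right)}{23} + 58566 = \left(- \frac{410}{23}\right) \left(- \frac{387}{23}\right) + 58566 = \frac{158670}{529} + 58566 = \frac{31140084}{529}$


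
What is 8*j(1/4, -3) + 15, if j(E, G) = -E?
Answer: 13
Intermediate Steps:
8*j(1/4, -3) + 15 = 8*(-1/4) + 15 = 8*(-1*¼) + 15 = 8*(-¼) + 15 = -2 + 15 = 13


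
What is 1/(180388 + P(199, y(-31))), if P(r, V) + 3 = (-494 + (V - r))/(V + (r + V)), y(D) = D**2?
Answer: 2121/382596853 ≈ 5.5437e-6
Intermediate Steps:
P(r, V) = -3 + (-494 + V - r)/(r + 2*V) (P(r, V) = -3 + (-494 + (V - r))/(V + (r + V)) = -3 + (-494 + V - r)/(V + (V + r)) = -3 + (-494 + V - r)/(r + 2*V))
1/(180388 + P(199, y(-31))) = 1/(180388 + (-494 - 5*(-31)**2 - 4*199)/(199 + 2*(-31)**2)) = 1/(180388 + (-494 - 5*961 - 796)/(199 + 2*961)) = 1/(180388 + (-494 - 4805 - 796)/(199 + 1922)) = 1/(180388 - 6095/2121) = 1/(382596853/2121) = 2121/382596853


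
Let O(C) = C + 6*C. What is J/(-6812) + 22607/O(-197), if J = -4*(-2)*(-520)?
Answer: -2851197/180649 ≈ -15.783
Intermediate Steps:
O(C) = 7*C
J = -4160 (J = 8*(-520) = -4160)
J/(-6812) + 22607/O(-197) = -4160/(-6812) + 22607/((7*(-197))) = -4160*(-1/6812) + 22607/(-1379) = 80/131 + 22607*(-1/1379) = 80/131 - 22607/1379 = -2851197/180649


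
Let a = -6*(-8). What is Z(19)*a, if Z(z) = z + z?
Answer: 1824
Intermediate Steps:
a = 48
Z(z) = 2*z
Z(19)*a = (2*19)*48 = 38*48 = 1824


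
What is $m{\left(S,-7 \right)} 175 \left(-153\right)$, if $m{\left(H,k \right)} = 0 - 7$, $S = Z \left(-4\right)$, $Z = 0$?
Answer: $187425$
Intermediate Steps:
$S = 0$ ($S = 0 \left(-4\right) = 0$)
$m{\left(H,k \right)} = -7$
$m{\left(S,-7 \right)} 175 \left(-153\right) = \left(-7\right) 175 \left(-153\right) = \left(-1225\right) \left(-153\right) = 187425$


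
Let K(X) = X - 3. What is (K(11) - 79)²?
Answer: 5041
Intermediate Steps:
K(X) = -3 + X
(K(11) - 79)² = ((-3 + 11) - 79)² = (8 - 79)² = (-71)² = 5041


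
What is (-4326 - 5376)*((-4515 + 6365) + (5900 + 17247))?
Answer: -242520894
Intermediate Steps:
(-4326 - 5376)*((-4515 + 6365) + (5900 + 17247)) = -9702*(1850 + 23147) = -9702*24997 = -242520894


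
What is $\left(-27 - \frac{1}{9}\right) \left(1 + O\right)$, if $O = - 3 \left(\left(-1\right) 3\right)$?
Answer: $- \frac{2440}{9} \approx -271.11$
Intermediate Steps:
$O = 9$ ($O = \left(-3\right) \left(-3\right) = 9$)
$\left(-27 - \frac{1}{9}\right) \left(1 + O\right) = \left(-27 - \frac{1}{9}\right) \left(1 + 9\right) = \left(-27 - \frac{1}{9}\right) 10 = \left(- \frac{244}{9}\right) 10 = - \frac{2440}{9}$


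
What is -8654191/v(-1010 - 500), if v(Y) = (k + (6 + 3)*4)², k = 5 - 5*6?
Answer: -8654191/121 ≈ -71522.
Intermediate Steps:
k = -25 (k = 5 - 30 = -25)
v(Y) = 121 (v(Y) = (-25 + (6 + 3)*4)² = (-25 + 9*4)² = (-25 + 36)² = 11² = 121)
-8654191/v(-1010 - 500) = -8654191/121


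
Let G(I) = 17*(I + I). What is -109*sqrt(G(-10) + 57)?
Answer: -109*I*sqrt(283) ≈ -1833.7*I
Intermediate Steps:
G(I) = 34*I (G(I) = 17*(2*I) = 34*I)
-109*sqrt(G(-10) + 57) = -109*sqrt(34*(-10) + 57) = -109*sqrt(-340 + 57) = -109*I*sqrt(283)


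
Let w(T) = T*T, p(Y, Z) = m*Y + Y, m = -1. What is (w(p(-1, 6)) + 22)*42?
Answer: 924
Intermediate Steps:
p(Y, Z) = 0 (p(Y, Z) = -Y + Y = 0)
w(T) = T²
(w(p(-1, 6)) + 22)*42 = (0² + 22)*42 = (0 + 22)*42 = 22*42 = 924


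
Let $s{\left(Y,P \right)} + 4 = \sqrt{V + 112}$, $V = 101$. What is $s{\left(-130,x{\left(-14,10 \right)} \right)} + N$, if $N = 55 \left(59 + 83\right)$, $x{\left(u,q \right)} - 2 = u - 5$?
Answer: $7806 + \sqrt{213} \approx 7820.6$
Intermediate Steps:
$x{\left(u,q \right)} = -3 + u$ ($x{\left(u,q \right)} = 2 + \left(u - 5\right) = 2 + \left(-5 + u\right) = -3 + u$)
$s{\left(Y,P \right)} = -4 + \sqrt{213}$ ($s{\left(Y,P \right)} = -4 + \sqrt{101 + 112} = -4 + \sqrt{213}$)
$N = 7810$ ($N = 55 \cdot 142 = 7810$)
$s{\left(-130,x{\left(-14,10 \right)} \right)} + N = \left(-4 + \sqrt{213}\right) + 7810 = 7806 + \sqrt{213}$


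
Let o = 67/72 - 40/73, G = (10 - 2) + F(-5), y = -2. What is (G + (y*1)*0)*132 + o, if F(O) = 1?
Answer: 6246139/5256 ≈ 1188.4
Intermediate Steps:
G = 9 (G = (10 - 2) + 1 = 8 + 1 = 9)
o = 2011/5256 (o = 67*(1/72) - 40*1/73 = 67/72 - 40/73 = 2011/5256 ≈ 0.38261)
(G + (y*1)*0)*132 + o = (9 - 2*1*0)*132 + 2011/5256 = (9 - 2*0)*132 + 2011/5256 = (9 + 0)*132 + 2011/5256 = 9*132 + 2011/5256 = 1188 + 2011/5256 = 6246139/5256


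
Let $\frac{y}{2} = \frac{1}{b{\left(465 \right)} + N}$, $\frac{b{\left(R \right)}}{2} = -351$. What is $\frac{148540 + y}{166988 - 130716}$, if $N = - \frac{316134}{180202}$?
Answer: $\frac{4709384037529}{1149985061784} \approx 4.0952$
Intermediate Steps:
$b{\left(R \right)} = -702$ ($b{\left(R \right)} = 2 \left(-351\right) = -702$)
$N = - \frac{158067}{90101}$ ($N = \left(-316134\right) \frac{1}{180202} = - \frac{158067}{90101} \approx -1.7543$)
$y = - \frac{180202}{63408969}$ ($y = \frac{2}{-702 - \frac{158067}{90101}} = \frac{2}{- \frac{63408969}{90101}} = 2 \left(- \frac{90101}{63408969}\right) = - \frac{180202}{63408969} \approx -0.0028419$)
$\frac{148540 + y}{166988 - 130716} = \frac{148540 - \frac{180202}{63408969}}{166988 - 130716} = \frac{9418768075058}{63408969 \cdot 36272} = \frac{9418768075058}{63408969} \cdot \frac{1}{36272} = \frac{4709384037529}{1149985061784}$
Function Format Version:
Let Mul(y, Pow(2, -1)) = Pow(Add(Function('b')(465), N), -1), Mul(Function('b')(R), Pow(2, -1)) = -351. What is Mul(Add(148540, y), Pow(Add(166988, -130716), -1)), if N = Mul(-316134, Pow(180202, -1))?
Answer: Rational(4709384037529, 1149985061784) ≈ 4.0952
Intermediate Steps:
Function('b')(R) = -702 (Function('b')(R) = Mul(2, -351) = -702)
N = Rational(-158067, 90101) (N = Mul(-316134, Rational(1, 180202)) = Rational(-158067, 90101) ≈ -1.7543)
y = Rational(-180202, 63408969) (y = Mul(2, Pow(Add(-702, Rational(-158067, 90101)), -1)) = Mul(2, Pow(Rational(-63408969, 90101), -1)) = Mul(2, Rational(-90101, 63408969)) = Rational(-180202, 63408969) ≈ -0.0028419)
Mul(Add(148540, y), Pow(Add(166988, -130716), -1)) = Mul(Add(148540, Rational(-180202, 63408969)), Pow(Add(166988, -130716), -1)) = Mul(Rational(9418768075058, 63408969), Pow(36272, -1)) = Mul(Rational(9418768075058, 63408969), Rational(1, 36272)) = Rational(4709384037529, 1149985061784)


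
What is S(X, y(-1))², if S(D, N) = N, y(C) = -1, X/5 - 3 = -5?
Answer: 1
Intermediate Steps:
X = -10 (X = 15 + 5*(-5) = 15 - 25 = -10)
S(X, y(-1))² = (-1)² = 1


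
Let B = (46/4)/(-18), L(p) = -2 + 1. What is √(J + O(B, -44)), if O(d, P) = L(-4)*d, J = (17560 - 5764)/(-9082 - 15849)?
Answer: √3708660767/149586 ≈ 0.40712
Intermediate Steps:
L(p) = -1
J = -11796/24931 (J = 11796/(-24931) = 11796*(-1/24931) = -11796/24931 ≈ -0.47315)
B = -23/36 (B = (46*(¼))*(-1/18) = (23/2)*(-1/18) = -23/36 ≈ -0.63889)
O(d, P) = -d
√(J + O(B, -44)) = √(-11796/24931 - 1*(-23/36)) = √(-11796/24931 + 23/36) = √(148757/897516) = √3708660767/149586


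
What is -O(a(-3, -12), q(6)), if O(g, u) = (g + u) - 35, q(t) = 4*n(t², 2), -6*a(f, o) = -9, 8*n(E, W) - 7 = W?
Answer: 29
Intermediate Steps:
n(E, W) = 7/8 + W/8
a(f, o) = 3/2 (a(f, o) = -⅙*(-9) = 3/2)
q(t) = 9/2 (q(t) = 4*(7/8 + (⅛)*2) = 4*(7/8 + ¼) = 4*(9/8) = 9/2)
O(g, u) = -35 + g + u
-O(a(-3, -12), q(6)) = -(-35 + 3/2 + 9/2) = -1*(-29) = 29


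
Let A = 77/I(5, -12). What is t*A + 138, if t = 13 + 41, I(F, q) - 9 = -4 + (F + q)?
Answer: -1941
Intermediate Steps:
I(F, q) = 5 + F + q (I(F, q) = 9 + (-4 + (F + q)) = 9 + (-4 + F + q) = 5 + F + q)
A = -77/2 (A = 77/(5 + 5 - 12) = 77/(-2) = 77*(-1/2) = -77/2 ≈ -38.500)
t = 54
t*A + 138 = 54*(-77/2) + 138 = -2079 + 138 = -1941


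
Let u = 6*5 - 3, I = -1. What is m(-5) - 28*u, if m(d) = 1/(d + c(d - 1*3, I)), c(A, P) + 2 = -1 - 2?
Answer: -7561/10 ≈ -756.10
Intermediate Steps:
c(A, P) = -5 (c(A, P) = -2 + (-1 - 2) = -2 - 3 = -5)
m(d) = 1/(-5 + d) (m(d) = 1/(d - 5) = 1/(-5 + d))
u = 27 (u = 30 - 3 = 27)
m(-5) - 28*u = 1/(-5 - 5) - 28*27 = 1/(-10) - 756 = -1/10 - 756 = -7561/10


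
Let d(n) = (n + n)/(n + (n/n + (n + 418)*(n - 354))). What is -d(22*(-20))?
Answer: 880/17029 ≈ 0.051677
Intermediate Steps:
d(n) = 2*n/(1 + n + (-354 + n)*(418 + n)) (d(n) = (2*n)/(n + (1 + (418 + n)*(-354 + n))) = (2*n)/(n + (1 + (-354 + n)*(418 + n))) = (2*n)/(1 + n + (-354 + n)*(418 + n)) = 2*n/(1 + n + (-354 + n)*(418 + n)))
-d(22*(-20)) = -2*22*(-20)/(-147971 + (22*(-20))² + 65*(22*(-20))) = -2*(-440)/(-147971 + (-440)² + 65*(-440)) = -2*(-440)/(-147971 + 193600 - 28600) = -2*(-440)/17029 = -1*(-880/17029) = 880/17029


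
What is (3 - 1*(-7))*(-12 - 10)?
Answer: -220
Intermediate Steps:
(3 - 1*(-7))*(-12 - 10) = (3 + 7)*(-22) = 10*(-22) = -220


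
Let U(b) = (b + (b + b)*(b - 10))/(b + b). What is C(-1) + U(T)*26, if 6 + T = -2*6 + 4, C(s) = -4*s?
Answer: -607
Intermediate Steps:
T = -14 (T = -6 + (-2*6 + 4) = -6 + (-12 + 4) = -6 - 8 = -14)
U(b) = (b + 2*b*(-10 + b))/(2*b) (U(b) = (b + (2*b)*(-10 + b))/((2*b)) = (b + 2*b*(-10 + b))*(1/(2*b)) = (b + 2*b*(-10 + b))/(2*b))
C(-1) + U(T)*26 = -4*(-1) + (-19/2 - 14)*26 = 4 - 47/2*26 = 4 - 611 = -607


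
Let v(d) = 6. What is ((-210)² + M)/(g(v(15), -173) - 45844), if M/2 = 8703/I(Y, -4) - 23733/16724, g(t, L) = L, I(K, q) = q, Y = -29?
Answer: -18464068/21377453 ≈ -0.86372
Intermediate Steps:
M = -18205488/4181 (M = 2*(8703/(-4) - 23733/16724) = 2*(8703*(-¼) - 23733*1/16724) = 2*(-8703/4 - 23733/16724) = 2*(-9102744/4181) = -18205488/4181 ≈ -4354.3)
((-210)² + M)/(g(v(15), -173) - 45844) = ((-210)² - 18205488/4181)/(-173 - 45844) = (44100 - 18205488/4181)/(-46017) = (166176612/4181)*(-1/46017) = -18464068/21377453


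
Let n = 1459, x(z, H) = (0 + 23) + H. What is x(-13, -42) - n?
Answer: -1478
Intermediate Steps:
x(z, H) = 23 + H
x(-13, -42) - n = (23 - 42) - 1*1459 = -19 - 1459 = -1478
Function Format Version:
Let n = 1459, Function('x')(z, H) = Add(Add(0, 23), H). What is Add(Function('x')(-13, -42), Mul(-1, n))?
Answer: -1478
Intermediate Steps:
Function('x')(z, H) = Add(23, H)
Add(Function('x')(-13, -42), Mul(-1, n)) = Add(Add(23, -42), Mul(-1, 1459)) = Add(-19, -1459) = -1478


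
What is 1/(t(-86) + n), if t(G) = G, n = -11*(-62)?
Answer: 1/596 ≈ 0.0016779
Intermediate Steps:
n = 682
1/(t(-86) + n) = 1/(-86 + 682) = 1/596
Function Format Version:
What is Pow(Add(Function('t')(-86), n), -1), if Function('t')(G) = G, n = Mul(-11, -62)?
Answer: Rational(1, 596) ≈ 0.0016779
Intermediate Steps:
n = 682
Pow(Add(Function('t')(-86), n), -1) = Pow(Add(-86, 682), -1) = Pow(596, -1) = Rational(1, 596)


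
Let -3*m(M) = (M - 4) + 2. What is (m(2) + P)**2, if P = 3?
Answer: 9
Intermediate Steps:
m(M) = 2/3 - M/3 (m(M) = -((M - 4) + 2)/3 = -((-4 + M) + 2)/3 = -(-2 + M)/3 = 2/3 - M/3)
(m(2) + P)**2 = ((2/3 - 1/3*2) + 3)**2 = ((2/3 - 2/3) + 3)**2 = (0 + 3)**2 = 3**2 = 9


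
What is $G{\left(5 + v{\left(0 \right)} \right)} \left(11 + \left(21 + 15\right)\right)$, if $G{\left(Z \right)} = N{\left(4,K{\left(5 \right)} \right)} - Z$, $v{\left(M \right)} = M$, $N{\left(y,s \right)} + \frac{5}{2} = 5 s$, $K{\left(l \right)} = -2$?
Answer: $- \frac{1645}{2} \approx -822.5$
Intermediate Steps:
$N{\left(y,s \right)} = - \frac{5}{2} + 5 s$
$G{\left(Z \right)} = - \frac{25}{2} - Z$ ($G{\left(Z \right)} = \left(- \frac{5}{2} + 5 \left(-2\right)\right) - Z = \left(- \frac{5}{2} - 10\right) - Z = - \frac{25}{2} - Z$)
$G{\left(5 + v{\left(0 \right)} \right)} \left(11 + \left(21 + 15\right)\right) = \left(- \frac{25}{2} - \left(5 + 0\right)\right) \left(11 + \left(21 + 15\right)\right) = \left(- \frac{25}{2} - 5\right) \left(11 + 36\right) = \left(- \frac{25}{2} - 5\right) 47 = \left(- \frac{35}{2}\right) 47 = - \frac{1645}{2}$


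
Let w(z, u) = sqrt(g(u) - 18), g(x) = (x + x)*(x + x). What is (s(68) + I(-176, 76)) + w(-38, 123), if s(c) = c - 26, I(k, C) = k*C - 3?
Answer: -13337 + 3*sqrt(6722) ≈ -13091.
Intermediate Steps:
g(x) = 4*x**2 (g(x) = (2*x)*(2*x) = 4*x**2)
w(z, u) = sqrt(-18 + 4*u**2) (w(z, u) = sqrt(4*u**2 - 18) = sqrt(-18 + 4*u**2))
I(k, C) = -3 + C*k (I(k, C) = C*k - 3 = -3 + C*k)
s(c) = -26 + c
(s(68) + I(-176, 76)) + w(-38, 123) = ((-26 + 68) + (-3 + 76*(-176))) + sqrt(-18 + 4*123**2) = (42 + (-3 - 13376)) + sqrt(-18 + 4*15129) = (42 - 13379) + sqrt(-18 + 60516) = -13337 + sqrt(60498) = -13337 + 3*sqrt(6722)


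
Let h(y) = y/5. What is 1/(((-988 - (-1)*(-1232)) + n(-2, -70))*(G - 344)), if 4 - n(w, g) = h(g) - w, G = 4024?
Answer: -1/8110720 ≈ -1.2329e-7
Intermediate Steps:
h(y) = y/5 (h(y) = y*(⅕) = y/5)
n(w, g) = 4 + w - g/5 (n(w, g) = 4 - (g/5 - w) = 4 - (-w + g/5) = 4 + (w - g/5) = 4 + w - g/5)
1/(((-988 - (-1)*(-1232)) + n(-2, -70))*(G - 344)) = 1/(((-988 - (-1)*(-1232)) + (4 - 2 - ⅕*(-70)))*(4024 - 344)) = 1/(((-988 - 1*1232) + (4 - 2 + 14))*3680) = 1/(((-988 - 1232) + 16)*3680) = 1/((-2220 + 16)*3680) = 1/(-2204*3680) = 1/(-8110720) = -1/8110720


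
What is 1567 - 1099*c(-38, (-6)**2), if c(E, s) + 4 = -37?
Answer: 46626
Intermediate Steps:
c(E, s) = -41 (c(E, s) = -4 - 37 = -41)
1567 - 1099*c(-38, (-6)**2) = 1567 - 1099*(-41) = 1567 + 45059 = 46626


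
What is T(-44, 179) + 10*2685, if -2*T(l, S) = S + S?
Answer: 26671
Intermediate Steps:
T(l, S) = -S (T(l, S) = -(S + S)/2 = -S)
T(-44, 179) + 10*2685 = -1*179 + 10*2685 = -179 + 26850 = 26671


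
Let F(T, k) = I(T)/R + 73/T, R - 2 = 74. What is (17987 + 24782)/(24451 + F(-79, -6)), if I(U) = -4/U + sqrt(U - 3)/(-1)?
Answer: 18847801175383880/10774864569769681 + 10143010502*I*sqrt(82)/10774864569769681 ≈ 1.7492 + 8.5244e-6*I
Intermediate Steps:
R = 76 (R = 2 + 74 = 76)
I(U) = -sqrt(-3 + U) - 4/U (I(U) = -4/U + sqrt(-3 + U)*(-1) = -4/U - sqrt(-3 + U) = -sqrt(-3 + U) - 4/U)
F(T, k) = -sqrt(-3 + T)/76 + 1386/(19*T) (F(T, k) = (-sqrt(-3 + T) - 4/T)/76 + 73/T = (-sqrt(-3 + T) - 4/T)*(1/76) + 73/T = (-1/(19*T) - sqrt(-3 + T)/76) + 73/T = -sqrt(-3 + T)/76 + 1386/(19*T))
(17987 + 24782)/(24451 + F(-79, -6)) = (17987 + 24782)/(24451 + (1/76)*(5544 - 1*(-79)*sqrt(-3 - 79))/(-79)) = 42769/(24451 + (1/76)*(-1/79)*(5544 - 1*(-79)*sqrt(-82))) = 42769/(24451 + (1/76)*(-1/79)*(5544 - 1*(-79)*I*sqrt(82))) = 42769/(24451 + (1/76)*(-1/79)*(5544 + 79*I*sqrt(82))) = 42769/(24451 + (-1386/1501 - I*sqrt(82)/76)) = 42769/(36699565/1501 - I*sqrt(82)/76)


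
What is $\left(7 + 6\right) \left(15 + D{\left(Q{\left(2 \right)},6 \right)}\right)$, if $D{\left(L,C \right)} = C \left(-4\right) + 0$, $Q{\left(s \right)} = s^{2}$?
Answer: $-117$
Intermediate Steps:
$D{\left(L,C \right)} = - 4 C$ ($D{\left(L,C \right)} = - 4 C + 0 = - 4 C$)
$\left(7 + 6\right) \left(15 + D{\left(Q{\left(2 \right)},6 \right)}\right) = \left(7 + 6\right) \left(15 - 24\right) = 13 \left(15 - 24\right) = 13 \left(-9\right) = -117$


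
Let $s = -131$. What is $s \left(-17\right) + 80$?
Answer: $2307$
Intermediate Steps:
$s \left(-17\right) + 80 = \left(-131\right) \left(-17\right) + 80 = 2227 + 80 = 2307$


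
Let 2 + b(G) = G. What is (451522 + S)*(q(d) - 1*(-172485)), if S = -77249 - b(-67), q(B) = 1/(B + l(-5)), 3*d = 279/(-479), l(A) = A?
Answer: 80322974903371/1244 ≈ 6.4568e+10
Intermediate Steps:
b(G) = -2 + G
d = -93/479 (d = (279/(-479))/3 = (279*(-1/479))/3 = (⅓)*(-279/479) = -93/479 ≈ -0.19415)
q(B) = 1/(-5 + B) (q(B) = 1/(B - 5) = 1/(-5 + B))
S = -77180 (S = -77249 - (-2 - 67) = -77249 - 1*(-69) = -77249 + 69 = -77180)
(451522 + S)*(q(d) - 1*(-172485)) = (451522 - 77180)*(1/(-5 - 93/479) - 1*(-172485)) = 374342*(1/(-2488/479) + 172485) = 374342*(-479/2488 + 172485) = 374342*(429142201/2488) = 80322974903371/1244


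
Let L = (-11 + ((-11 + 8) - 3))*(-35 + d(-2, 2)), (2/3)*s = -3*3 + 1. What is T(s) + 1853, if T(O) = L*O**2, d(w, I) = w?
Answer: 92429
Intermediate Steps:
s = -12 (s = 3*(-3*3 + 1)/2 = 3*(-9 + 1)/2 = (3/2)*(-8) = -12)
L = 629 (L = (-11 + ((-11 + 8) - 3))*(-35 - 2) = (-11 + (-3 - 3))*(-37) = (-11 - 6)*(-37) = -17*(-37) = 629)
T(O) = 629*O**2
T(s) + 1853 = 629*(-12)**2 + 1853 = 629*144 + 1853 = 90576 + 1853 = 92429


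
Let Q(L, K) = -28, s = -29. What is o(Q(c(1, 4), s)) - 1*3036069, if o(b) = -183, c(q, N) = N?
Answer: -3036252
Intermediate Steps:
o(Q(c(1, 4), s)) - 1*3036069 = -183 - 1*3036069 = -183 - 3036069 = -3036252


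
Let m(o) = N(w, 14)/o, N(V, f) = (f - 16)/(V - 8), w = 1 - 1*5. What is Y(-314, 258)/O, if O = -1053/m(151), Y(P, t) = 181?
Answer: -181/954018 ≈ -0.00018972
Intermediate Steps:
w = -4 (w = 1 - 5 = -4)
N(V, f) = (-16 + f)/(-8 + V)
m(o) = 1/(6*o) (m(o) = ((-16 + 14)/(-8 - 4))/o = (-2/(-12))/o = (-1/12*(-2))/o = 1/(6*o))
O = -954018 (O = -1053/((⅙)/151) = -1053/((⅙)*(1/151)) = -1053/1/906 = -1053*906 = -954018)
Y(-314, 258)/O = 181/(-954018) = 181*(-1/954018) = -181/954018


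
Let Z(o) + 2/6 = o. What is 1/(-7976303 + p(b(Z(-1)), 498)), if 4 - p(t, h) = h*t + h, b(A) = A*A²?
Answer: -9/71780549 ≈ -1.2538e-7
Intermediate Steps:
Z(o) = -⅓ + o
b(A) = A³
p(t, h) = 4 - h - h*t (p(t, h) = 4 - (h*t + h) = 4 - (h + h*t) = 4 + (-h - h*t) = 4 - h - h*t)
1/(-7976303 + p(b(Z(-1)), 498)) = 1/(-7976303 + (4 - 1*498 - 1*498*(-⅓ - 1)³)) = 1/(-7976303 + (4 - 498 - 1*498*(-4/3)³)) = 1/(-7976303 + (4 - 498 - 1*498*(-64/27))) = 1/(-7976303 + (4 - 498 + 10624/9)) = 1/(-7976303 + 6178/9) = 1/(-71780549/9) = -9/71780549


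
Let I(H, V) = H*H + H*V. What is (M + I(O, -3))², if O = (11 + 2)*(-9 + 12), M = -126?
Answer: 1633284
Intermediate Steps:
O = 39 (O = 13*3 = 39)
I(H, V) = H² + H*V
(M + I(O, -3))² = (-126 + 39*(39 - 3))² = (-126 + 39*36)² = (-126 + 1404)² = 1278² = 1633284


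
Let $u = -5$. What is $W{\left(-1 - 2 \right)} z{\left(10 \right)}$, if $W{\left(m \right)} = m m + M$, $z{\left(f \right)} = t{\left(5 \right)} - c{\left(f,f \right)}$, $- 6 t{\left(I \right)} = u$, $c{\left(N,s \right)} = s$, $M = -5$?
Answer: $- \frac{110}{3} \approx -36.667$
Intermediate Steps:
$t{\left(I \right)} = \frac{5}{6}$ ($t{\left(I \right)} = \left(- \frac{1}{6}\right) \left(-5\right) = \frac{5}{6}$)
$z{\left(f \right)} = \frac{5}{6} - f$
$W{\left(m \right)} = -5 + m^{2}$ ($W{\left(m \right)} = m m - 5 = m^{2} - 5 = -5 + m^{2}$)
$W{\left(-1 - 2 \right)} z{\left(10 \right)} = \left(-5 + \left(-1 - 2\right)^{2}\right) \left(\frac{5}{6} - 10\right) = \left(-5 + \left(-3\right)^{2}\right) \left(\frac{5}{6} - 10\right) = \left(-5 + 9\right) \left(- \frac{55}{6}\right) = 4 \left(- \frac{55}{6}\right) = - \frac{110}{3}$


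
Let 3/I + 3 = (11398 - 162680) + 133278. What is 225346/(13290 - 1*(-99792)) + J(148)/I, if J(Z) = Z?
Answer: -50227820819/56541 ≈ -8.8834e+5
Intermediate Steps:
I = -3/18007 (I = 3/(-3 + ((11398 - 162680) + 133278)) = 3/(-3 + (-151282 + 133278)) = 3/(-3 - 18004) = 3/(-18007) = 3*(-1/18007) = -3/18007 ≈ -0.00016660)
225346/(13290 - 1*(-99792)) + J(148)/I = 225346/(13290 - 1*(-99792)) + 148/(-3/18007) = 225346/(13290 + 99792) + 148*(-18007/3) = 225346/113082 - 2665036/3 = 225346*(1/113082) - 2665036/3 = 112673/56541 - 2665036/3 = -50227820819/56541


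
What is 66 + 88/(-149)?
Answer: 9746/149 ≈ 65.409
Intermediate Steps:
66 + 88/(-149) = 66 - 1/149*88 = 66 - 88/149 = 9746/149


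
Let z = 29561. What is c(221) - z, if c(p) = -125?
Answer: -29686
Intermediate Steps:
c(221) - z = -125 - 1*29561 = -125 - 29561 = -29686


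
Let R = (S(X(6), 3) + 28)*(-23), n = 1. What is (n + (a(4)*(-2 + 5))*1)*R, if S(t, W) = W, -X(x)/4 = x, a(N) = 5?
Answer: -11408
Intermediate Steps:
X(x) = -4*x
R = -713 (R = (3 + 28)*(-23) = 31*(-23) = -713)
(n + (a(4)*(-2 + 5))*1)*R = (1 + (5*(-2 + 5))*1)*(-713) = (1 + (5*3)*1)*(-713) = (1 + 15*1)*(-713) = (1 + 15)*(-713) = 16*(-713) = -11408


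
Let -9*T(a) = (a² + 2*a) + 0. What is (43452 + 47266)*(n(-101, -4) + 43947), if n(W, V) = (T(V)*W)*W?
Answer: 28477740970/9 ≈ 3.1642e+9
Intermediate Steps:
T(a) = -2*a/9 - a²/9 (T(a) = -((a² + 2*a) + 0)/9 = -(a² + 2*a)/9 = -2*a/9 - a²/9)
n(W, V) = -V*W²*(2 + V)/9 (n(W, V) = ((-V*(2 + V)/9)*W)*W = (-V*W*(2 + V)/9)*W = -V*W²*(2 + V)/9)
(43452 + 47266)*(n(-101, -4) + 43947) = (43452 + 47266)*(-⅑*(-4)*(-101)²*(2 - 4) + 43947) = 90718*(-⅑*(-4)*10201*(-2) + 43947) = 90718*(-81608/9 + 43947) = 90718*(313915/9) = 28477740970/9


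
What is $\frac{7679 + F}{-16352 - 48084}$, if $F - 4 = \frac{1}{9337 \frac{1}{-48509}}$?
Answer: $- \frac{35843831}{300819466} \approx -0.11915$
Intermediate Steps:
$F = - \frac{11161}{9337}$ ($F = 4 + \frac{1}{9337 \frac{1}{-48509}} = 4 + \frac{1}{9337 \left(- \frac{1}{48509}\right)} = 4 + \frac{1}{- \frac{9337}{48509}} = 4 - \frac{48509}{9337} = - \frac{11161}{9337} \approx -1.1954$)
$\frac{7679 + F}{-16352 - 48084} = \frac{7679 - \frac{11161}{9337}}{-16352 - 48084} = \frac{71687662}{9337 \left(-64436\right)} = \frac{71687662}{9337} \left(- \frac{1}{64436}\right) = - \frac{35843831}{300819466}$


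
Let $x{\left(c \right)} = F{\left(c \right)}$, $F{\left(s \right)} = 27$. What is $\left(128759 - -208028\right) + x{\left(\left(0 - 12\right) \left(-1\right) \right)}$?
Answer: $336814$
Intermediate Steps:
$x{\left(c \right)} = 27$
$\left(128759 - -208028\right) + x{\left(\left(0 - 12\right) \left(-1\right) \right)} = \left(128759 - -208028\right) + 27 = \left(128759 + 208028\right) + 27 = 336787 + 27 = 336814$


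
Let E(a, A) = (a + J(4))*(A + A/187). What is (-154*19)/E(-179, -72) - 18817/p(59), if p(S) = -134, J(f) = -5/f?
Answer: 1637057185/11676492 ≈ 140.20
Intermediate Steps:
E(a, A) = 188*A*(-5/4 + a)/187 (E(a, A) = (a - 5/4)*(A + A/187) = (-5/4 + a)*(188*A/187) = 188*A*(-5/4 + a)/187)
(-154*19)/E(-179, -72) - 18817/p(59) = (-154*19)/(((47/187)*(-72)*(-5 + 4*(-179)))) - 18817/(-134) = -2926*(-187/(3384*(-5 - 716))) - 18817*(-1/134) = -2926/((47/187)*(-72)*(-721)) + 18817/134 = -2926/2439864/187 + 18817/134 = -2926*187/2439864 + 18817/134 = -39083/174276 + 18817/134 = 1637057185/11676492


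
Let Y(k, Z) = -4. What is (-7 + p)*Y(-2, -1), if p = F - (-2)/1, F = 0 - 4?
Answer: 36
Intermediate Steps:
F = -4
p = -2 (p = -4 - (-2)/1 = -4 - (-2) = -4 - 1*(-2) = -4 + 2 = -2)
(-7 + p)*Y(-2, -1) = (-7 - 2)*(-4) = -9*(-4) = 36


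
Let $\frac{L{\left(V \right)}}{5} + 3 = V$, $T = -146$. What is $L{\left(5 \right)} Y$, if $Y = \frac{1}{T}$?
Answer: $- \frac{5}{73} \approx -0.068493$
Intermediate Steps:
$L{\left(V \right)} = -15 + 5 V$
$Y = - \frac{1}{146}$ ($Y = \frac{1}{-146} = - \frac{1}{146} \approx -0.0068493$)
$L{\left(5 \right)} Y = \left(-15 + 5 \cdot 5\right) \left(- \frac{1}{146}\right) = \left(-15 + 25\right) \left(- \frac{1}{146}\right) = 10 \left(- \frac{1}{146}\right) = - \frac{5}{73}$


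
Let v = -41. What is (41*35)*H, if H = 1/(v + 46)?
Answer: 287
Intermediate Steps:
H = ⅕ (H = 1/(-41 + 46) = 1/5 = ⅕ ≈ 0.20000)
(41*35)*H = (41*35)*(⅕) = 1435*(⅕) = 287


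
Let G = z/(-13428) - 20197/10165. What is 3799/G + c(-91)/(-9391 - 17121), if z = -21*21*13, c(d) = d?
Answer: -80395877110069/33012768912 ≈ -2435.3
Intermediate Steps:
z = -5733 (z = -441*13 = -5733)
G = -1245201/798220 (G = -5733/(-13428) - 20197/10165 = -5733*(-1/13428) - 20197*1/10165 = 637/1492 - 1063/535 = -1245201/798220 ≈ -1.5600)
3799/G + c(-91)/(-9391 - 17121) = 3799/(-1245201/798220) - 91/(-9391 - 17121) = 3799*(-798220/1245201) - 91/(-26512) = -3032437780/1245201 - 91*(-1/26512) = -3032437780/1245201 + 91/26512 = -80395877110069/33012768912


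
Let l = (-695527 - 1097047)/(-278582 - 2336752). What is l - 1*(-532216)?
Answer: 695962196359/1307667 ≈ 5.3222e+5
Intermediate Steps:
l = 896287/1307667 (l = -1792574/(-2615334) = -1792574*(-1/2615334) = 896287/1307667 ≈ 0.68541)
l - 1*(-532216) = 896287/1307667 - 1*(-532216) = 896287/1307667 + 532216 = 695962196359/1307667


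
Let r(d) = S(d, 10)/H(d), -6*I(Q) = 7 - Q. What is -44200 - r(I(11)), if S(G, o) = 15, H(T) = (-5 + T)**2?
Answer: -7469935/169 ≈ -44201.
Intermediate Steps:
I(Q) = -7/6 + Q/6 (I(Q) = -(7 - Q)/6 = -7/6 + Q/6)
r(d) = 15/(-5 + d)**2 (r(d) = 15/((-5 + d)**2) = 15/(-5 + d)**2)
-44200 - r(I(11)) = -44200 - 15/(-5 + (-7/6 + (1/6)*11))**2 = -44200 - 15/(-5 + (-7/6 + 11/6))**2 = -44200 - 15/(-5 + 2/3)**2 = -44200 - 15/(-13/3)**2 = -44200 - 15*9/169 = -44200 - 1*135/169 = -44200 - 135/169 = -7469935/169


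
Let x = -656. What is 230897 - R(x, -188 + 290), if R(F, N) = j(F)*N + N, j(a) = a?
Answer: 297707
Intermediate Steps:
R(F, N) = N + F*N (R(F, N) = F*N + N = N + F*N)
230897 - R(x, -188 + 290) = 230897 - (-188 + 290)*(1 - 656) = 230897 - 102*(-655) = 230897 - 1*(-66810) = 230897 + 66810 = 297707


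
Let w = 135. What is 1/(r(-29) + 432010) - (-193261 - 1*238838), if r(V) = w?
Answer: 186729422356/432145 ≈ 4.3210e+5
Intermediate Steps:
r(V) = 135
1/(r(-29) + 432010) - (-193261 - 1*238838) = 1/(135 + 432010) - (-193261 - 1*238838) = 1/432145 - (-193261 - 238838) = 1/432145 - 1*(-432099) = 1/432145 + 432099 = 186729422356/432145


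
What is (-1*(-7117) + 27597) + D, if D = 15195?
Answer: 49909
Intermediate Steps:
(-1*(-7117) + 27597) + D = (-1*(-7117) + 27597) + 15195 = (7117 + 27597) + 15195 = 34714 + 15195 = 49909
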